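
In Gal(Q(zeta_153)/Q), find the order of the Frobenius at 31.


The Frobenius at p in Gal(Q(zeta_n)/Q) = (Z/nZ)* is the class of p, so its order is ord_153(31), the smallest k >= 1 with 31^k = 1 mod 153.
n = 153 = 3^2 * 17, phi(153) = 96; the order divides phi(n).
Divisors of 96: 1, 2, 3, 4, 6, 8, 12, 16, 24, 32, 48, 96
Repeated squaring mod 153: 31^1 = 31, 31^2 = 43, 31^4 = 13, 31^8 = 16, 31^16 = 103, 31^32 = 52, 31^64 = 103
Test divisors in increasing order:
  k=1: 31^1 = 31 mod 153
  k=2: 31^2 = 43 mod 153
  k=3: 31^3 = 43 * 31 = 109 mod 153
  k=4: 31^4 = 13 mod 153
  k=6: 31^6 = 13 * 43 = 100 mod 153
  k=8: 31^8 = 16 mod 153
  k=12: 31^12 = 16 * 13 = 55 mod 153
  k=16: 31^16 = 103 mod 153
  k=24: 31^24 = 103 * 16 = 118 mod 153
  k=32: 31^32 = 52 mod 153
  k=48: 31^48 = 52 * 103 = 1 mod 153  <- first divisor giving 1
Order = 48

48


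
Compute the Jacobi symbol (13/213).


Compute (13/213) via quadratic reciprocity:
  reciprocity: (13/213) -> +(213/13)
  reduce: (5/13)
  reciprocity: (5/13) -> +(13/5)
  reduce: (3/5)
  reciprocity: (3/5) -> +(5/3)
  reduce: (2/3)
  pull out 2: (2/3) = -1  (since 3 mod 8 = 3)
  (1/3) = 1
Product of signs = -1

-1


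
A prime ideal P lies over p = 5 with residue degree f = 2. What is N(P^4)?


N(P^a) = p^(a*f)
= 5^(4*2)
= 5^8
= 390625

390625


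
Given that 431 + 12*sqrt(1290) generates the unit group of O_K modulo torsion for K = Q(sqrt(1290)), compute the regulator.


epsilon = 431 + 12*sqrt(1290)
= 861.9988
R = ln(861.9988)
= 6.7593

6.7593


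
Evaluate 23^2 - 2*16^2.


x^2 - d*y^2
= 23^2 - 2*16^2
= 529 - 512
= 17

17


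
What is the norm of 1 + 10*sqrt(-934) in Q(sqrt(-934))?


N(a + b*sqrt(d)) = a^2 - d*b^2
= (1)^2 - (-934)*(10)^2
= 1 + 93400
= 93401

93401


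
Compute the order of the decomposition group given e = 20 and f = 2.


|D_P| = e * f
= 20 * 2
= 40

40


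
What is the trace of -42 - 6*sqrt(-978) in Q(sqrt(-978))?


Tr(a + b*sqrt(d)) = (a + b*sqrt(d)) + (a - b*sqrt(d)) = 2a
= 2 * (-42)
= -84

-84


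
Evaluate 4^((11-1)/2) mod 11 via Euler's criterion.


p = 11 is prime and the exponent is (p-1)/2 = 5, so by Euler's criterion 4^5 = (4/11) = +1 or -1 mod 11.
Compute by square-and-multiply:
  5 = 4 + 1 (binary 101)
  Repeated squaring mod 11: 4^1 = 4, 4^2 = 5, 4^4 = 3
  4^5 = 4^4 * 4^1 = 3 * 4 mod 11
    3 * 4 = 12 = 1 mod 11
  4^5 = 1 mod 11
Result 1: 4 is a quadratic residue mod 11.
4^5 mod 11 = 1

1


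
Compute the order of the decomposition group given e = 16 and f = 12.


|D_P| = e * f
= 16 * 12
= 192

192


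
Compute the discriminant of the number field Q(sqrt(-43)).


For K = Q(sqrt(d)) with d squarefree: disc(K) = d if d = 1 mod 4, and disc(K) = 4d if d = 2 or 3 mod 4.
Here d = -43, and d mod 4 = 1.
d = 1 mod 4 (O_K = Z[(1+sqrt(d))/2]), so disc(K) = d = -43

-43


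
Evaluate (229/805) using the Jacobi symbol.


Compute (229/805) via quadratic reciprocity:
  reciprocity: (229/805) -> +(805/229)
  reduce: (118/229)
  pull out 2: (2/229) = -1  (since 229 mod 8 = 5)
  reciprocity: (59/229) -> +(229/59)
  reduce: (52/59)
  pull out 2: (2/59) = -1  (since 59 mod 8 = 3)
  pull out 2: (2/59) = -1  (since 59 mod 8 = 3)
  reciprocity: (13/59) -> +(59/13)
  reduce: (7/13)
  reciprocity: (7/13) -> +(13/7)
  reduce: (6/7)
  pull out 2: (2/7) = +1  (since 7 mod 8 = 7)
  reciprocity: (3/7) -> -(7/3)
  reduce: (1/3)
  (1/3) = 1
Product of signs = 1

1


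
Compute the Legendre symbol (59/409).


p = 409 is prime, so compute (59/409) with the reciprocity algorithm (Jacobi-symbol steps: pull out 2s via (2/n), flip via reciprocity, reduce):
  reciprocity: (59/409) -> +(409/59)
  reduce: (55/59)
  reciprocity: (55/59) -> -(59/55)
  reduce: (4/55)
  pull out 2: (2/55) = +1  (since 55 mod 8 = 7)
  pull out 2: (2/55) = +1  (since 55 mod 8 = 7)
  (1/55) = 1
Product of signs = -1
(59/409) = -1

-1


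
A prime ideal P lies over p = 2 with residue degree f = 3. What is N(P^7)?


N(P^a) = p^(a*f)
= 2^(7*3)
= 2^21
= 2097152

2097152


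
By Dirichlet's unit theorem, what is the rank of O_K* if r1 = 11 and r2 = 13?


By Dirichlet's unit theorem:
rank = r1 + r2 - 1
= 11 + 13 - 1
= 23

23


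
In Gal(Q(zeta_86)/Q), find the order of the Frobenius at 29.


The Frobenius at p in Gal(Q(zeta_n)/Q) = (Z/nZ)* is the class of p, so its order is ord_86(29), the smallest k >= 1 with 29^k = 1 mod 86.
n = 86 = 2 * 43, phi(86) = 42; the order divides phi(n).
Divisors of 42: 1, 2, 3, 6, 7, 14, 21, 42
Repeated squaring mod 86: 29^1 = 29, 29^2 = 67, 29^4 = 17, 29^8 = 31, 29^16 = 15, 29^32 = 53
Test divisors in increasing order:
  k=1: 29^1 = 29 mod 86
  k=2: 29^2 = 67 mod 86
  k=3: 29^3 = 67 * 29 = 51 mod 86
  k=6: 29^6 = 17 * 67 = 21 mod 86
  k=7: 29^7 = 17 * 67 * 29 = 7 mod 86
  k=14: 29^14 = 31 * 17 * 67 = 49 mod 86
  k=21: 29^21 = 15 * 17 * 29 = 85 mod 86
  k=42: 29^42 = 53 * 31 * 67 = 1 mod 86  <- first divisor giving 1
Order = 42

42


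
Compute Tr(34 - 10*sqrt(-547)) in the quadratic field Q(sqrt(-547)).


Tr(a + b*sqrt(d)) = (a + b*sqrt(d)) + (a - b*sqrt(d)) = 2a
= 2 * (34)
= 68

68


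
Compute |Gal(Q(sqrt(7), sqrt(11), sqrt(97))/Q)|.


The 3 square roots of distinct primes are multiplicatively independent over Q,
so [K:Q] = 2^3 and Gal(K/Q) is isomorphic to (Z/2Z)^3.
|Gal| = 2^3 = 8

8


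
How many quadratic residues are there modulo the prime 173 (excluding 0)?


For prime p, the number of non-zero quadratic residues is (p-1)/2.
= (173-1)/2
= 86

86


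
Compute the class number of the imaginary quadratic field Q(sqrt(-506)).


K = Q(sqrt(-506)). d mod 4 = 2, so D = disc(K) = 4d = -2024
h(K) equals the number of primitive reduced positive-definite forms (a, b, c) = a*x^2 + b*x*y + c*y^2 with b^2 - 4ac = D,
where reduced means |b| <= a <= c, with b >= 0 whenever |b| = a or a = c, and primitive means gcd(a, b, c) = 1.
Reduced forces 3a^2 <= |D| = 2024, so 1 <= a <= 25; b must have the parity of D, and c = (b^2 - D)/(4a) must be an integer >= a.
Enumerate a = 1..25, b in [-a, a]:
  a=1: (1, 0, 506)  [1]
  a=2: (2, 0, 253)  [1]
  a=3: (3, -2, 169), (3, 2, 169)  [2]
  a=4: none
  a=5: (5, -4, 102), (5, 4, 102)  [2]
  a=6: (6, -4, 85), (6, 4, 85)  [2]
  a=7..8: none
  a=9: (9, -8, 58), (9, 8, 58)  [2]
  a=10: (10, -4, 51), (10, 4, 51)  [2]
  a=11: (11, 0, 46)  [1]
  a=12: none
  a=13: (13, -2, 39), (13, 2, 39)  [2]
  a=14: none
  a=15: (15, -14, 37), (15, -4, 34), (15, 4, 34), (15, 14, 37)  [4]
  a=16: none
  a=17: (17, -4, 30), (17, 4, 30)  [2]
  a=18: (18, -8, 29), (18, 8, 29)  [2]
  a=19: (19, -16, 30), (19, 16, 30)  [2]
  a=20..21: none
  a=22: (22, 0, 23)  [1]
  a=23..24: none
  a=25: (25, -24, 26), (25, 24, 26)  [2]
Total reduced forms: 1 + 1 + 2 + 2 + 2 + 2 + 2 + 1 + 2 + 4 + 2 + 2 + 2 + 1 + 2 = 28
h = 28

28


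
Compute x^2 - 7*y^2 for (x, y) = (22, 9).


x^2 - d*y^2
= 22^2 - 7*9^2
= 484 - 567
= -83

-83


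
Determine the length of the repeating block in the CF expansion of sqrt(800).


Run the CF algorithm for sqrt(800).
a_0 = floor(sqrt(800)) = 28; set m_0=0, q_0=1.
Recurrence: m' = q*a - m,  q' = (d - m'^2)/q,  a' = floor((a_0 + m')/q').
  step 1: m=28, q=16, a=3
  step 2: m=20, q=25, a=1
  step 3: m=5, q=31, a=1
  step 4: m=26, q=4, a=13
  step 5: m=26, q=31, a=1
  step 6: m=5, q=25, a=1
  step 7: m=20, q=16, a=3
  step 8: m=28, q=1, a=56
a_8 = 2*a_0 = 56, so the period closes here.
sqrt(800) = [28; 3, 1, 1, 13, 1, 1, 3, 56]
Period length = 8

8


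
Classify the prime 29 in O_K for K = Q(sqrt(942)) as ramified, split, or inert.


K = Q(sqrt(942)). Since d mod 4 = 2, disc(K) = 3768.
Check p | disc: 3768 mod 29 = 27.
p does not divide disc. Compute Legendre symbol (d/p):
14^((29-1)/2) mod 29 = -1
(d/p) = -1, so p is inert: (p) stays prime with e=1, f=2, g=1.
Therefore p is inert.

inert


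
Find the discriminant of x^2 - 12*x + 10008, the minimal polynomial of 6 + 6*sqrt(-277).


The element 6 + 6*sqrt(-277) has minimal polynomial:
x^2 - 12*x + 10008
Discriminant = (-12)^2 - 4*(10008)
= 144 - 40032
= -39888

-39888


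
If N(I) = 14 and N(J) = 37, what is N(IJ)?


N(IJ) = N(I) * N(J)
= 14 * 37
= 518

518


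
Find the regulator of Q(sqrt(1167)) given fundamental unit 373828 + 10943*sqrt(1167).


epsilon = 373828 + 10943*sqrt(1167)
= 747656.0000
R = ln(747656.0000)
= 13.5247

13.5247


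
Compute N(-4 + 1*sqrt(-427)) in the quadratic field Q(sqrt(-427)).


N(a + b*sqrt(d)) = a^2 - d*b^2
= (-4)^2 - (-427)*(1)^2
= 16 + 427
= 443

443


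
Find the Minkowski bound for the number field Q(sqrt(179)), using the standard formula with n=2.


d = 179, d mod 4 = 3, so disc(K) = 4d = 716; |disc(K)| = 716
Real quadratic field, so n = 2, s = r2 = 0, r1 = 2
M = (n!/n^n) * (4/pi)^s * sqrt(|disc(K)|) = (2!/2^2) * (4/pi)^0 * sqrt(716)
= 0.5 * 1.000000 * 26.758176
= 13.3791

13.3791


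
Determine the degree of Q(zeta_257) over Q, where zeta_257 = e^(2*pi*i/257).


The degree equals Euler's totient phi(257).
257 = 257
phi(257) = 256

256


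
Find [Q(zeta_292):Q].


The degree equals Euler's totient phi(292).
292 = 2^2 * 73
phi(292) = 144

144


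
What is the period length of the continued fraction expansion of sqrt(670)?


Run the CF algorithm for sqrt(670).
a_0 = floor(sqrt(670)) = 25; set m_0=0, q_0=1.
Recurrence: m' = q*a - m,  q' = (d - m'^2)/q,  a' = floor((a_0 + m')/q').
  step 1: m=25, q=45, a=1
  step 2: m=20, q=6, a=7
  step 3: m=22, q=31, a=1
  step 4: m=9, q=19, a=1
  step 5: m=10, q=30, a=1
  step 6: m=20, q=9, a=5
  step 7: m=25, q=5, a=10
  step 8: m=25, q=9, a=5
  step 9: m=20, q=30, a=1
  step 10: m=10, q=19, a=1
  step 11: m=9, q=31, a=1
  step 12: m=22, q=6, a=7
  step 13: m=20, q=45, a=1
  step 14: m=25, q=1, a=50
a_14 = 2*a_0 = 50, so the period closes here.
sqrt(670) = [25; 1, 7, 1, 1, 1, 5, 10, 5, 1, 1, 1, 7, 1, 50]
Period length = 14

14


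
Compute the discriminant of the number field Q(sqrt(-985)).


For K = Q(sqrt(d)) with d squarefree: disc(K) = d if d = 1 mod 4, and disc(K) = 4d if d = 2 or 3 mod 4.
Here d = -985, and d mod 4 = 3.
d = 3 mod 4, not 1 (O_K = Z[sqrt(d)]), so disc(K) = 4d = 4 * (-985) = -3940

-3940


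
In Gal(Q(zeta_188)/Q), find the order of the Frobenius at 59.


The Frobenius at p in Gal(Q(zeta_n)/Q) = (Z/nZ)* is the class of p, so its order is ord_188(59), the smallest k >= 1 with 59^k = 1 mod 188.
n = 188 = 2^2 * 47, phi(188) = 92; the order divides phi(n).
Divisors of 92: 1, 2, 4, 23, 46, 92
Repeated squaring mod 188: 59^1 = 59, 59^2 = 97, 59^4 = 9, 59^8 = 81, 59^16 = 169, 59^32 = 173, 59^64 = 37
Test divisors in increasing order:
  k=1: 59^1 = 59 mod 188
  k=2: 59^2 = 97 mod 188
  k=4: 59^4 = 9 mod 188
  k=23: 59^23 = 169 * 9 * 97 * 59 = 95 mod 188
  k=46: 59^46 = 173 * 81 * 9 * 97 = 1 mod 188  <- first divisor giving 1
Order = 46

46


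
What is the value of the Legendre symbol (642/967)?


p = 967 is prime, so compute (642/967) with the reciprocity algorithm (Jacobi-symbol steps: pull out 2s via (2/n), flip via reciprocity, reduce):
  pull out 2: (2/967) = +1  (since 967 mod 8 = 7)
  reciprocity: (321/967) -> +(967/321)
  reduce: (4/321)
  pull out 2: (2/321) = +1  (since 321 mod 8 = 1)
  pull out 2: (2/321) = +1  (since 321 mod 8 = 1)
  (1/321) = 1
Product of signs = 1
(642/967) = 1

1


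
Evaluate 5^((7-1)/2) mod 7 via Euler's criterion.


p = 7 is prime and the exponent is (p-1)/2 = 3, so by Euler's criterion 5^3 = (5/7) = +1 or -1 mod 7.
Compute by square-and-multiply:
  3 = 2 + 1 (binary 11)
  Repeated squaring mod 7: 5^1 = 5, 5^2 = 4
  5^3 = 5^2 * 5^1 = 4 * 5 mod 7
    4 * 5 = 20 = 6 mod 7
  5^3 = 6 mod 7
Result 6 = p - 1 = -1 mod 7: 5 is a quadratic non-residue mod 7. As a residue in [0, p-1] the value is 6.
5^3 mod 7 = 6

6


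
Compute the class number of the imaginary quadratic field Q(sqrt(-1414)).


K = Q(sqrt(-1414)). d mod 4 = 2, so D = disc(K) = 4d = -5656
h(K) equals the number of primitive reduced positive-definite forms (a, b, c) = a*x^2 + b*x*y + c*y^2 with b^2 - 4ac = D,
where reduced means |b| <= a <= c, with b >= 0 whenever |b| = a or a = c, and primitive means gcd(a, b, c) = 1.
Reduced forces 3a^2 <= |D| = 5656, so 1 <= a <= 43; b must have the parity of D, and c = (b^2 - D)/(4a) must be an integer >= a.
Enumerate a = 1..43, b in [-a, a]:
  a=1: (1, 0, 1414)  [1]
  a=2: (2, 0, 707)  [1]
  a=3..4: none
  a=5: (5, -2, 283), (5, 2, 283)  [2]
  a=6: none
  a=7: (7, 0, 202)  [1]
  a=8..9: none
  a=10: (10, -8, 143), (10, 8, 143)  [2]
  a=11: (11, -8, 130), (11, 8, 130)  [2]
  a=12: none
  a=13: (13, -8, 110), (13, 8, 110)  [2]
  a=14: (14, 0, 101)  [1]
  a=15..18: none
  a=19: (19, -14, 77), (19, 14, 77)  [2]
  a=20..21: none
  a=22: (22, -8, 65), (22, 8, 65)  [2]
  a=23: (23, -18, 65), (23, 18, 65)  [2]
  a=24: none
  a=25: (25, -12, 58), (25, 12, 58)  [2]
  a=26: (26, -8, 55), (26, 8, 55)  [2]
  a=27..28: none
  a=29: (29, -12, 50), (29, 12, 50)  [2]
  a=30..34: none
  a=35: (35, -28, 46), (35, 28, 46)  [2]
  a=36..37: none
  a=38: (38, -24, 41), (38, 24, 41)  [2]
  a=39..43: none
Total reduced forms: 1 + 1 + 2 + 1 + 2 + 2 + 2 + 1 + 2 + 2 + 2 + 2 + 2 + 2 + 2 + 2 = 28
h = 28

28


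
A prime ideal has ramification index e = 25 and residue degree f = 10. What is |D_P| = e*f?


|D_P| = e * f
= 25 * 10
= 250

250


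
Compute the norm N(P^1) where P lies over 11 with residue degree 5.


N(P^a) = p^(a*f)
= 11^(1*5)
= 11^5
= 161051

161051


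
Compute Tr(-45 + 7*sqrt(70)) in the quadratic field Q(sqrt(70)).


Tr(a + b*sqrt(d)) = (a + b*sqrt(d)) + (a - b*sqrt(d)) = 2a
= 2 * (-45)
= -90

-90


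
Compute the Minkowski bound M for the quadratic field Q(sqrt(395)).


d = 395, d mod 4 = 3, so disc(K) = 4d = 1580; |disc(K)| = 1580
Real quadratic field, so n = 2, s = r2 = 0, r1 = 2
M = (n!/n^n) * (4/pi)^s * sqrt(|disc(K)|) = (2!/2^2) * (4/pi)^0 * sqrt(1580)
= 0.5 * 1.000000 * 39.749214
= 19.8746

19.8746


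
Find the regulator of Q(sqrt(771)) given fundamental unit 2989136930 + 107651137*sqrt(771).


epsilon = 2989136930 + 107651137*sqrt(771)
= 5.9783e+09
R = ln(5.9783e+09)
= 22.5114

22.5114


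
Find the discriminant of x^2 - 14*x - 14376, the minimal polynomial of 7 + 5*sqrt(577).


The element 7 + 5*sqrt(577) has minimal polynomial:
x^2 - 14*x - 14376
Discriminant = (-14)^2 - 4*(-14376)
= 196 + 57504
= 57700

57700


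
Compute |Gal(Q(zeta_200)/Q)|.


|Gal(Q(zeta_200)/Q)| = phi(200)
= 80

80


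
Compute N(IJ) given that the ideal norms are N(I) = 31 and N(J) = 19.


N(IJ) = N(I) * N(J)
= 31 * 19
= 589

589


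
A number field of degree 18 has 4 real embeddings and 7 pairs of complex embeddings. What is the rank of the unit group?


By Dirichlet's unit theorem:
rank = r1 + r2 - 1
= 4 + 7 - 1
= 10

10


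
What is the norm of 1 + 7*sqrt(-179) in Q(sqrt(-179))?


N(a + b*sqrt(d)) = a^2 - d*b^2
= (1)^2 - (-179)*(7)^2
= 1 + 8771
= 8772

8772


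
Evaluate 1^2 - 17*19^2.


x^2 - d*y^2
= 1^2 - 17*19^2
= 1 - 6137
= -6136

-6136


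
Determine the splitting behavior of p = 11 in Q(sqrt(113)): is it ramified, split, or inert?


K = Q(sqrt(113)). Since d mod 4 = 1, disc(K) = 113.
Check p | disc: 113 mod 11 = 3.
p does not divide disc. Compute Legendre symbol (d/p):
3^((11-1)/2) mod 11 = 1
(d/p) = 1, so p splits: (p) = P*P' with e=1, f=1, g=2.
Therefore p is split.

split


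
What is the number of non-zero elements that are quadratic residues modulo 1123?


For prime p, the number of non-zero quadratic residues is (p-1)/2.
= (1123-1)/2
= 561

561


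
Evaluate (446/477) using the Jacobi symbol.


Compute (446/477) via quadratic reciprocity:
  pull out 2: (2/477) = -1  (since 477 mod 8 = 5)
  reciprocity: (223/477) -> +(477/223)
  reduce: (31/223)
  reciprocity: (31/223) -> -(223/31)
  reduce: (6/31)
  pull out 2: (2/31) = +1  (since 31 mod 8 = 7)
  reciprocity: (3/31) -> -(31/3)
  reduce: (1/3)
  (1/3) = 1
Product of signs = -1

-1


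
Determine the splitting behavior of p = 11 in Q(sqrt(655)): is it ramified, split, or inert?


K = Q(sqrt(655)). Since d mod 4 = 3, disc(K) = 2620.
Check p | disc: 2620 mod 11 = 2.
p does not divide disc. Compute Legendre symbol (d/p):
6^((11-1)/2) mod 11 = -1
(d/p) = -1, so p is inert: (p) stays prime with e=1, f=2, g=1.
Therefore p is inert.

inert


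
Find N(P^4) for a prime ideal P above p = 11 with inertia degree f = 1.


N(P^a) = p^(a*f)
= 11^(4*1)
= 11^4
= 14641

14641


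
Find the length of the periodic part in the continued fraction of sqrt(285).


Run the CF algorithm for sqrt(285).
a_0 = floor(sqrt(285)) = 16; set m_0=0, q_0=1.
Recurrence: m' = q*a - m,  q' = (d - m'^2)/q,  a' = floor((a_0 + m')/q').
  step 1: m=16, q=29, a=1
  step 2: m=13, q=4, a=7
  step 3: m=15, q=15, a=2
  step 4: m=15, q=4, a=7
  step 5: m=13, q=29, a=1
  step 6: m=16, q=1, a=32
a_6 = 2*a_0 = 32, so the period closes here.
sqrt(285) = [16; 1, 7, 2, 7, 1, 32]
Period length = 6

6


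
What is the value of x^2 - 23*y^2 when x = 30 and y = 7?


x^2 - d*y^2
= 30^2 - 23*7^2
= 900 - 1127
= -227

-227


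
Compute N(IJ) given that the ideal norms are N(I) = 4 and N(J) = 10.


N(IJ) = N(I) * N(J)
= 4 * 10
= 40

40


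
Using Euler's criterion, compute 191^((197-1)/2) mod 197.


p = 197 is prime and the exponent is (p-1)/2 = 98, so by Euler's criterion 191^98 = (191/197) = +1 or -1 mod 197.
Compute by square-and-multiply:
  98 = 64 + 32 + 2 (binary 1100010)
  Repeated squaring mod 197: 191^1 = 191, 191^2 = 36, 191^4 = 114, 191^8 = 191, 191^16 = 36, 191^32 = 114, 191^64 = 191
  191^98 = 191^64 * 191^32 * 191^2 = 191 * 114 * 36 mod 197
    191 * 114 = 21774 = 104 mod 197
    104 * 36 = 3744 = 1 mod 197
  191^98 = 1 mod 197
Result 1: 191 is a quadratic residue mod 197.
191^98 mod 197 = 1

1


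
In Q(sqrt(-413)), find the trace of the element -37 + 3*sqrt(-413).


Tr(a + b*sqrt(d)) = (a + b*sqrt(d)) + (a - b*sqrt(d)) = 2a
= 2 * (-37)
= -74

-74


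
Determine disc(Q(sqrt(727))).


For K = Q(sqrt(d)) with d squarefree: disc(K) = d if d = 1 mod 4, and disc(K) = 4d if d = 2 or 3 mod 4.
Here d = 727, and d mod 4 = 3.
d = 3 mod 4, not 1 (O_K = Z[sqrt(d)]), so disc(K) = 4d = 4 * (727) = 2908

2908


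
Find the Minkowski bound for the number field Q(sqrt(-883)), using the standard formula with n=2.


d = -883, d mod 4 = 1, so disc(K) = d = -883; |disc(K)| = 883
Imaginary quadratic field, so n = 2, s = r2 = 1, r1 = 0
M = (n!/n^n) * (4/pi)^s * sqrt(|disc(K)|) = (2!/2^2) * (4/pi)^1 * sqrt(883)
= 0.5 * 1.273240 * 29.715316
= 18.9174

18.9174


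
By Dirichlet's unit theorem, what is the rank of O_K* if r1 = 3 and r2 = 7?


By Dirichlet's unit theorem:
rank = r1 + r2 - 1
= 3 + 7 - 1
= 9

9


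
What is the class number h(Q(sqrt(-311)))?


K = Q(sqrt(-311)). d mod 4 = 1, so D = disc(K) = d = -311
h(K) equals the number of primitive reduced positive-definite forms (a, b, c) = a*x^2 + b*x*y + c*y^2 with b^2 - 4ac = D,
where reduced means |b| <= a <= c, with b >= 0 whenever |b| = a or a = c, and primitive means gcd(a, b, c) = 1.
Reduced forces 3a^2 <= |D| = 311, so 1 <= a <= 10; b must have the parity of D, and c = (b^2 - D)/(4a) must be an integer >= a.
Enumerate a = 1..10, b in [-a, a]:
  a=1: (1, 1, 78)  [1]
  a=2: (2, -1, 39), (2, 1, 39)  [2]
  a=3: (3, -1, 26), (3, 1, 26)  [2]
  a=4: (4, -3, 20), (4, 3, 20)  [2]
  a=5: (5, -3, 16), (5, 3, 16)  [2]
  a=6: (6, -5, 14), (6, -1, 13), (6, 1, 13), (6, 5, 14)  [4]
  a=7: (7, -5, 12), (7, 5, 12)  [2]
  a=8: (8, -3, 10), (8, 3, 10)  [2]
  a=9: (9, -7, 10), (9, 7, 10)  [2]
  a=10: none
Total reduced forms: 1 + 2 + 2 + 2 + 2 + 4 + 2 + 2 + 2 = 19
h = 19

19


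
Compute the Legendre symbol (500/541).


p = 541 is prime, so compute (500/541) with the reciprocity algorithm (Jacobi-symbol steps: pull out 2s via (2/n), flip via reciprocity, reduce):
  pull out 2: (2/541) = -1  (since 541 mod 8 = 5)
  pull out 2: (2/541) = -1  (since 541 mod 8 = 5)
  reciprocity: (125/541) -> +(541/125)
  reduce: (41/125)
  reciprocity: (41/125) -> +(125/41)
  reduce: (2/41)
  pull out 2: (2/41) = +1  (since 41 mod 8 = 1)
  (1/41) = 1
Product of signs = 1
(500/541) = 1

1


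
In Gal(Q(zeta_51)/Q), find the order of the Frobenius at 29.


The Frobenius at p in Gal(Q(zeta_n)/Q) = (Z/nZ)* is the class of p, so its order is ord_51(29), the smallest k >= 1 with 29^k = 1 mod 51.
n = 51 = 3 * 17, phi(51) = 32; the order divides phi(n).
Divisors of 32: 1, 2, 4, 8, 16, 32
Repeated squaring mod 51: 29^1 = 29, 29^2 = 25, 29^4 = 13, 29^8 = 16, 29^16 = 1, 29^32 = 1
Test divisors in increasing order:
  k=1: 29^1 = 29 mod 51
  k=2: 29^2 = 25 mod 51
  k=4: 29^4 = 13 mod 51
  k=8: 29^8 = 16 mod 51
  k=16: 29^16 = 1 mod 51  <- first divisor giving 1
Order = 16

16


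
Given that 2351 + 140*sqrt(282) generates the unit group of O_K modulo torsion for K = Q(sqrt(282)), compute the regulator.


epsilon = 2351 + 140*sqrt(282)
= 4701.9998
R = ln(4701.9998)
= 8.4557

8.4557


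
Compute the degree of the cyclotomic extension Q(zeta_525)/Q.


The degree equals Euler's totient phi(525).
525 = 3 * 5^2 * 7
phi(525) = 240

240


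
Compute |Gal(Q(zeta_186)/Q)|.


|Gal(Q(zeta_186)/Q)| = phi(186)
= 60

60


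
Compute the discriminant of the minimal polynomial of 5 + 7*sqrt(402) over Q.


The element 5 + 7*sqrt(402) has minimal polynomial:
x^2 - 10*x - 19673
Discriminant = (-10)^2 - 4*(-19673)
= 100 + 78692
= 78792

78792


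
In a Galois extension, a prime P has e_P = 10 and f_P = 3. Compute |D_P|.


|D_P| = e * f
= 10 * 3
= 30

30


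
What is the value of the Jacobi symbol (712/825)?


Compute (712/825) via quadratic reciprocity:
  pull out 2: (2/825) = +1  (since 825 mod 8 = 1)
  pull out 2: (2/825) = +1  (since 825 mod 8 = 1)
  pull out 2: (2/825) = +1  (since 825 mod 8 = 1)
  reciprocity: (89/825) -> +(825/89)
  reduce: (24/89)
  pull out 2: (2/89) = +1  (since 89 mod 8 = 1)
  pull out 2: (2/89) = +1  (since 89 mod 8 = 1)
  pull out 2: (2/89) = +1  (since 89 mod 8 = 1)
  reciprocity: (3/89) -> +(89/3)
  reduce: (2/3)
  pull out 2: (2/3) = -1  (since 3 mod 8 = 3)
  (1/3) = 1
Product of signs = -1

-1


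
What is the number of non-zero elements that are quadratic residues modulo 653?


For prime p, the number of non-zero quadratic residues is (p-1)/2.
= (653-1)/2
= 326

326


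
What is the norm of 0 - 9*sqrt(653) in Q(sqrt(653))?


N(a + b*sqrt(d)) = a^2 - d*b^2
= (0)^2 - (653)*(-9)^2
= 0 - 52893
= -52893

-52893


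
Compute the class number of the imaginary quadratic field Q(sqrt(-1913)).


K = Q(sqrt(-1913)). d mod 4 = 3, so D = disc(K) = 4d = -7652
h(K) equals the number of primitive reduced positive-definite forms (a, b, c) = a*x^2 + b*x*y + c*y^2 with b^2 - 4ac = D,
where reduced means |b| <= a <= c, with b >= 0 whenever |b| = a or a = c, and primitive means gcd(a, b, c) = 1.
Reduced forces 3a^2 <= |D| = 7652, so 1 <= a <= 50; b must have the parity of D, and c = (b^2 - D)/(4a) must be an integer >= a.
Enumerate a = 1..50, b in [-a, a]:
  a=1: (1, 0, 1913)  [1]
  a=2: (2, 2, 957)  [1]
  a=3: (3, -2, 638), (3, 2, 638)  [2]
  a=4..5: none
  a=6: (6, -2, 319), (6, 2, 319)  [2]
  a=7..8: none
  a=9: (9, -4, 213), (9, 4, 213)  [2]
  a=10: none
  a=11: (11, -2, 174), (11, 2, 174)  [2]
  a=12..16: none
  a=17: (17, -10, 114), (17, 10, 114)  [2]
  a=18: (18, -14, 109), (18, 14, 109)  [2]
  a=19: (19, -10, 102), (19, 10, 102)  [2]
  a=20..21: none
  a=22: (22, -2, 87), (22, 2, 87)  [2]
  a=23..26: none
  a=27: (27, -4, 71), (27, 4, 71)  [2]
  a=28: none
  a=29: (29, -2, 66), (29, 2, 66)  [2]
  a=30: none
  a=31: (31, -6, 62), (31, 6, 62)  [2]
  a=32: none
  a=33: (33, -20, 61), (33, -2, 58), (33, 2, 58), (33, 20, 61)  [4]
  a=34: (34, -10, 57), (34, 10, 57)  [2]
  a=35..36: none
  a=37: (37, -28, 57), (37, 28, 57)  [2]
  a=38: (38, -10, 51), (38, 10, 51)  [2]
  a=39..46: none
  a=47: (47, -44, 51), (47, 44, 51)  [2]
  a=48..50: none
Total reduced forms: 1 + 1 + 2 + 2 + 2 + 2 + 2 + 2 + 2 + 2 + 2 + 2 + 2 + 4 + 2 + 2 + 2 + 2 = 36
h = 36

36


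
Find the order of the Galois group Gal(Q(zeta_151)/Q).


|Gal(Q(zeta_151)/Q)| = phi(151)
= 150

150


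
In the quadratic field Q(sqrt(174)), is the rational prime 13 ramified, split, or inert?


K = Q(sqrt(174)). Since d mod 4 = 2, disc(K) = 696.
Check p | disc: 696 mod 13 = 7.
p does not divide disc. Compute Legendre symbol (d/p):
5^((13-1)/2) mod 13 = -1
(d/p) = -1, so p is inert: (p) stays prime with e=1, f=2, g=1.
Therefore p is inert.

inert


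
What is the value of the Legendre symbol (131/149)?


p = 149 is prime, so compute (131/149) with the reciprocity algorithm (Jacobi-symbol steps: pull out 2s via (2/n), flip via reciprocity, reduce):
  reciprocity: (131/149) -> +(149/131)
  reduce: (18/131)
  pull out 2: (2/131) = -1  (since 131 mod 8 = 3)
  reciprocity: (9/131) -> +(131/9)
  reduce: (5/9)
  reciprocity: (5/9) -> +(9/5)
  reduce: (4/5)
  pull out 2: (2/5) = -1  (since 5 mod 8 = 5)
  pull out 2: (2/5) = -1  (since 5 mod 8 = 5)
  (1/5) = 1
Product of signs = -1
(131/149) = -1

-1


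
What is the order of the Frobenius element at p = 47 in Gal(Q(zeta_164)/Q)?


The Frobenius at p in Gal(Q(zeta_n)/Q) = (Z/nZ)* is the class of p, so its order is ord_164(47), the smallest k >= 1 with 47^k = 1 mod 164.
n = 164 = 2^2 * 41, phi(164) = 80; the order divides phi(n).
Divisors of 80: 1, 2, 4, 5, 8, 10, 16, 20, 40, 80
Repeated squaring mod 164: 47^1 = 47, 47^2 = 77, 47^4 = 25, 47^8 = 133, 47^16 = 141, 47^32 = 37, 47^64 = 57
Test divisors in increasing order:
  k=1: 47^1 = 47 mod 164
  k=2: 47^2 = 77 mod 164
  k=4: 47^4 = 25 mod 164
  k=5: 47^5 = 25 * 47 = 27 mod 164
  k=8: 47^8 = 133 mod 164
  k=10: 47^10 = 133 * 77 = 73 mod 164
  k=16: 47^16 = 141 mod 164
  k=20: 47^20 = 141 * 25 = 81 mod 164
  k=40: 47^40 = 37 * 133 = 1 mod 164  <- first divisor giving 1
Order = 40

40


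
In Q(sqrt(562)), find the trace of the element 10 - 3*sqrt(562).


Tr(a + b*sqrt(d)) = (a + b*sqrt(d)) + (a - b*sqrt(d)) = 2a
= 2 * (10)
= 20

20


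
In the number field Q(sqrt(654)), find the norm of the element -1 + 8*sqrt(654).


N(a + b*sqrt(d)) = a^2 - d*b^2
= (-1)^2 - (654)*(8)^2
= 1 - 41856
= -41855

-41855


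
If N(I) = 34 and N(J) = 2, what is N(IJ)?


N(IJ) = N(I) * N(J)
= 34 * 2
= 68

68


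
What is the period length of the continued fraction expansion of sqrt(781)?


Run the CF algorithm for sqrt(781).
a_0 = floor(sqrt(781)) = 27; set m_0=0, q_0=1.
Recurrence: m' = q*a - m,  q' = (d - m'^2)/q,  a' = floor((a_0 + m')/q').
  step 1: m=27, q=52, a=1
  step 2: m=25, q=3, a=17
  step 3: m=26, q=35, a=1
  step 4: m=9, q=20, a=1
  step 5: m=11, q=33, a=1
  step 6: m=22, q=9, a=5
  step 7: m=23, q=28, a=1
  step 8: m=5, q=27, a=1
  step 9: m=22, q=11, a=4
  step 10: m=22, q=27, a=1
  step 11: m=5, q=28, a=1
  step 12: m=23, q=9, a=5
  step 13: m=22, q=33, a=1
  step 14: m=11, q=20, a=1
  step 15: m=9, q=35, a=1
  step 16: m=26, q=3, a=17
  step 17: m=25, q=52, a=1
  step 18: m=27, q=1, a=54
a_18 = 2*a_0 = 54, so the period closes here.
sqrt(781) = [27; 1, 17, 1, 1, 1, 5, 1, 1, 4, 1, 1, 5, 1, 1, 1, 17, 1, 54]
Period length = 18

18


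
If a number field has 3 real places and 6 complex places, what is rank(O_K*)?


By Dirichlet's unit theorem:
rank = r1 + r2 - 1
= 3 + 6 - 1
= 8

8


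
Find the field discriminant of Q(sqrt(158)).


For K = Q(sqrt(d)) with d squarefree: disc(K) = d if d = 1 mod 4, and disc(K) = 4d if d = 2 or 3 mod 4.
Here d = 158, and d mod 4 = 2.
d = 2 mod 4, not 1 (O_K = Z[sqrt(d)]), so disc(K) = 4d = 4 * (158) = 632

632


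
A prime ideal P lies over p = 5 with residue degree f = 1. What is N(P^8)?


N(P^a) = p^(a*f)
= 5^(8*1)
= 5^8
= 390625

390625


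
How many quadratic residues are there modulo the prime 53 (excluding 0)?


For prime p, the number of non-zero quadratic residues is (p-1)/2.
= (53-1)/2
= 26

26


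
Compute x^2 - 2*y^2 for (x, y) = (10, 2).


x^2 - d*y^2
= 10^2 - 2*2^2
= 100 - 8
= 92

92


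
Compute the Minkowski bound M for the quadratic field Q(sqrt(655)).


d = 655, d mod 4 = 3, so disc(K) = 4d = 2620; |disc(K)| = 2620
Real quadratic field, so n = 2, s = r2 = 0, r1 = 2
M = (n!/n^n) * (4/pi)^s * sqrt(|disc(K)|) = (2!/2^2) * (4/pi)^0 * sqrt(2620)
= 0.5 * 1.000000 * 51.185936
= 25.5930

25.5930


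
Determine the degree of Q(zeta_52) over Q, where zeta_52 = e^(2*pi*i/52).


The degree equals Euler's totient phi(52).
52 = 2^2 * 13
phi(52) = 24

24


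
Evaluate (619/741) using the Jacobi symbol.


Compute (619/741) via quadratic reciprocity:
  reciprocity: (619/741) -> +(741/619)
  reduce: (122/619)
  pull out 2: (2/619) = -1  (since 619 mod 8 = 3)
  reciprocity: (61/619) -> +(619/61)
  reduce: (9/61)
  reciprocity: (9/61) -> +(61/9)
  reduce: (7/9)
  reciprocity: (7/9) -> +(9/7)
  reduce: (2/7)
  pull out 2: (2/7) = +1  (since 7 mod 8 = 7)
  (1/7) = 1
Product of signs = -1

-1


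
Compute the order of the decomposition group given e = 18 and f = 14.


|D_P| = e * f
= 18 * 14
= 252

252


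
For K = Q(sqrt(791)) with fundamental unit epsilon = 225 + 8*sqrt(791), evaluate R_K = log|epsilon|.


epsilon = 225 + 8*sqrt(791)
= 449.9978
R = ln(449.9978)
= 6.1092

6.1092


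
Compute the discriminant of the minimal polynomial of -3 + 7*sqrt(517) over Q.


The element -3 + 7*sqrt(517) has minimal polynomial:
x^2 + 6*x - 25324
Discriminant = (6)^2 - 4*(-25324)
= 36 + 101296
= 101332

101332


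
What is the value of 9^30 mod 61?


p = 61 is prime and the exponent is (p-1)/2 = 30, so by Euler's criterion 9^30 = (9/61) = +1 or -1 mod 61.
Compute by square-and-multiply:
  30 = 16 + 8 + 4 + 2 (binary 11110)
  Repeated squaring mod 61: 9^1 = 9, 9^2 = 20, 9^4 = 34, 9^8 = 58, 9^16 = 9
  9^30 = 9^16 * 9^8 * 9^4 * 9^2 = 9 * 58 * 34 * 20 mod 61
    9 * 58 = 522 = 34 mod 61
    34 * 34 = 1156 = 58 mod 61
    58 * 20 = 1160 = 1 mod 61
  9^30 = 1 mod 61
Result 1: 9 is a quadratic residue mod 61.
9^30 mod 61 = 1

1


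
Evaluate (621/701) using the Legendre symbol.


p = 701 is prime, so compute (621/701) with the reciprocity algorithm (Jacobi-symbol steps: pull out 2s via (2/n), flip via reciprocity, reduce):
  reciprocity: (621/701) -> +(701/621)
  reduce: (80/621)
  pull out 2: (2/621) = -1  (since 621 mod 8 = 5)
  pull out 2: (2/621) = -1  (since 621 mod 8 = 5)
  pull out 2: (2/621) = -1  (since 621 mod 8 = 5)
  pull out 2: (2/621) = -1  (since 621 mod 8 = 5)
  reciprocity: (5/621) -> +(621/5)
  reduce: (1/5)
  (1/5) = 1
Product of signs = 1
(621/701) = 1

1


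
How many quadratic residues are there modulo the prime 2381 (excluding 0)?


For prime p, the number of non-zero quadratic residues is (p-1)/2.
= (2381-1)/2
= 1190

1190


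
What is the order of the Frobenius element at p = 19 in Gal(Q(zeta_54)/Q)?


The Frobenius at p in Gal(Q(zeta_n)/Q) = (Z/nZ)* is the class of p, so its order is ord_54(19), the smallest k >= 1 with 19^k = 1 mod 54.
n = 54 = 2 * 3^3, phi(54) = 18; the order divides phi(n).
Divisors of 18: 1, 2, 3, 6, 9, 18
Repeated squaring mod 54: 19^1 = 19, 19^2 = 37, 19^4 = 19, 19^8 = 37, 19^16 = 19
Test divisors in increasing order:
  k=1: 19^1 = 19 mod 54
  k=2: 19^2 = 37 mod 54
  k=3: 19^3 = 37 * 19 = 1 mod 54  <- first divisor giving 1
Order = 3

3


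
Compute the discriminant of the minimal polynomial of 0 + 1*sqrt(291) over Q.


The element 0 + 1*sqrt(291) has minimal polynomial:
x^2 + 0*x - 291
Discriminant = (0)^2 - 4*(-291)
= 0 + 1164
= 1164

1164


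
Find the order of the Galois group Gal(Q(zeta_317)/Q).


|Gal(Q(zeta_317)/Q)| = phi(317)
= 316

316


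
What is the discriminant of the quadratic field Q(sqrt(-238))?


For K = Q(sqrt(d)) with d squarefree: disc(K) = d if d = 1 mod 4, and disc(K) = 4d if d = 2 or 3 mod 4.
Here d = -238, and d mod 4 = 2.
d = 2 mod 4, not 1 (O_K = Z[sqrt(d)]), so disc(K) = 4d = 4 * (-238) = -952

-952


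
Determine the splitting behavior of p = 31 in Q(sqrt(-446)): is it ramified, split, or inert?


K = Q(sqrt(-446)). Since d mod 4 = 2, disc(K) = -1784.
Check p | disc: -1784 mod 31 = 14.
p does not divide disc. Compute Legendre symbol (d/p):
19^((31-1)/2) mod 31 = 1
(d/p) = 1, so p splits: (p) = P*P' with e=1, f=1, g=2.
Therefore p is split.

split


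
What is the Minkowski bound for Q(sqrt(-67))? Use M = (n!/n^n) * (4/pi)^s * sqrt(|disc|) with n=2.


d = -67, d mod 4 = 1, so disc(K) = d = -67; |disc(K)| = 67
Imaginary quadratic field, so n = 2, s = r2 = 1, r1 = 0
M = (n!/n^n) * (4/pi)^s * sqrt(|disc(K)|) = (2!/2^2) * (4/pi)^1 * sqrt(67)
= 0.5 * 1.273240 * 8.185353
= 5.2110

5.2110


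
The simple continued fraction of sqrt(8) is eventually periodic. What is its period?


Run the CF algorithm for sqrt(8).
a_0 = floor(sqrt(8)) = 2; set m_0=0, q_0=1.
Recurrence: m' = q*a - m,  q' = (d - m'^2)/q,  a' = floor((a_0 + m')/q').
  step 1: m=2, q=4, a=1
  step 2: m=2, q=1, a=4
a_2 = 2*a_0 = 4, so the period closes here.
sqrt(8) = [2; 1, 4]
Period length = 2

2


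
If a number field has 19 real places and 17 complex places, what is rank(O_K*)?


By Dirichlet's unit theorem:
rank = r1 + r2 - 1
= 19 + 17 - 1
= 35

35


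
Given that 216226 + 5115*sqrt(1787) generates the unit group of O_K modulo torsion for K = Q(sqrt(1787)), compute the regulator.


epsilon = 216226 + 5115*sqrt(1787)
= 432452.0000
R = ln(432452.0000)
= 12.9772

12.9772


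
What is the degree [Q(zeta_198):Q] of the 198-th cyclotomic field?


The degree equals Euler's totient phi(198).
198 = 2 * 3^2 * 11
phi(198) = 60

60


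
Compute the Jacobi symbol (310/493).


Compute (310/493) via quadratic reciprocity:
  pull out 2: (2/493) = -1  (since 493 mod 8 = 5)
  reciprocity: (155/493) -> +(493/155)
  reduce: (28/155)
  pull out 2: (2/155) = -1  (since 155 mod 8 = 3)
  pull out 2: (2/155) = -1  (since 155 mod 8 = 3)
  reciprocity: (7/155) -> -(155/7)
  reduce: (1/7)
  (1/7) = 1
Product of signs = 1

1


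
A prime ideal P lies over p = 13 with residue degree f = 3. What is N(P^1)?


N(P^a) = p^(a*f)
= 13^(1*3)
= 13^3
= 2197

2197


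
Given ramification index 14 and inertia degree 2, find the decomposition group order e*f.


|D_P| = e * f
= 14 * 2
= 28

28


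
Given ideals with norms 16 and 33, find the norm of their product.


N(IJ) = N(I) * N(J)
= 16 * 33
= 528

528


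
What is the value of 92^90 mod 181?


p = 181 is prime and the exponent is (p-1)/2 = 90, so by Euler's criterion 92^90 = (92/181) = +1 or -1 mod 181.
Compute by square-and-multiply:
  90 = 64 + 16 + 8 + 2 (binary 1011010)
  Repeated squaring mod 181: 92^1 = 92, 92^2 = 138, 92^4 = 39, 92^8 = 73, 92^16 = 80, 92^32 = 65, 92^64 = 62
  92^90 = 92^64 * 92^16 * 92^8 * 92^2 = 62 * 80 * 73 * 138 mod 181
    62 * 80 = 4960 = 73 mod 181
    73 * 73 = 5329 = 80 mod 181
    80 * 138 = 11040 = 180 mod 181
  92^90 = 180 mod 181
Result 180 = p - 1 = -1 mod 181: 92 is a quadratic non-residue mod 181. As a residue in [0, p-1] the value is 180.
92^90 mod 181 = 180

180


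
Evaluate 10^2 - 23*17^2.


x^2 - d*y^2
= 10^2 - 23*17^2
= 100 - 6647
= -6547

-6547


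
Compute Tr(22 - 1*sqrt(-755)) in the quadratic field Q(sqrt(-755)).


Tr(a + b*sqrt(d)) = (a + b*sqrt(d)) + (a - b*sqrt(d)) = 2a
= 2 * (22)
= 44

44


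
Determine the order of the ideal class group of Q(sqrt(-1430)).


K = Q(sqrt(-1430)). d mod 4 = 2, so D = disc(K) = 4d = -5720
h(K) equals the number of primitive reduced positive-definite forms (a, b, c) = a*x^2 + b*x*y + c*y^2 with b^2 - 4ac = D,
where reduced means |b| <= a <= c, with b >= 0 whenever |b| = a or a = c, and primitive means gcd(a, b, c) = 1.
Reduced forces 3a^2 <= |D| = 5720, so 1 <= a <= 43; b must have the parity of D, and c = (b^2 - D)/(4a) must be an integer >= a.
Enumerate a = 1..43, b in [-a, a]:
  a=1: (1, 0, 1430)  [1]
  a=2: (2, 0, 715)  [1]
  a=3: (3, -2, 477), (3, 2, 477)  [2]
  a=4: none
  a=5: (5, 0, 286)  [1]
  a=6: (6, -4, 239), (6, 4, 239)  [2]
  a=7..8: none
  a=9: (9, -2, 159), (9, 2, 159)  [2]
  a=10: (10, 0, 143)  [1]
  a=11: (11, 0, 130)  [1]
  a=12: none
  a=13: (13, 0, 110)  [1]
  a=14: none
  a=15: (15, -10, 97), (15, 10, 97)  [2]
  a=16: none
  a=17: (17, -14, 87), (17, 14, 87)  [2]
  a=18: (18, -16, 83), (18, 16, 83)  [2]
  a=19..21: none
  a=22: (22, 0, 65)  [1]
  a=23..25: none
  a=26: (26, 0, 55)  [1]
  a=27: (27, -2, 53), (27, 2, 53)  [2]
  a=28: none
  a=29: (29, -14, 51), (29, 14, 51)  [2]
  a=30: (30, -20, 51), (30, 20, 51)  [2]
  a=31..32: none
  a=33: (33, -22, 47), (33, 22, 47)  [2]
  a=34: (34, -20, 45), (34, 20, 45)  [2]
  a=35..38: none
  a=39: (39, -26, 41), (39, 26, 41)  [2]
  a=40..43: none
Total reduced forms: 1 + 1 + 2 + 1 + 2 + 2 + 1 + 1 + 1 + 2 + 2 + 2 + 1 + 1 + 2 + 2 + 2 + 2 + 2 + 2 = 32
h = 32

32


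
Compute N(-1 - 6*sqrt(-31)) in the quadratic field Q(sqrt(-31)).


N(a + b*sqrt(d)) = a^2 - d*b^2
= (-1)^2 - (-31)*(-6)^2
= 1 + 1116
= 1117

1117


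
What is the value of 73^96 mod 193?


p = 193 is prime and the exponent is (p-1)/2 = 96, so by Euler's criterion 73^96 = (73/193) = +1 or -1 mod 193.
Compute by square-and-multiply:
  96 = 64 + 32 (binary 1100000)
  Repeated squaring mod 193: 73^1 = 73, 73^2 = 118, 73^4 = 28, 73^8 = 12, 73^16 = 144, 73^32 = 85, 73^64 = 84
  73^96 = 73^64 * 73^32 = 84 * 85 mod 193
    84 * 85 = 7140 = 192 mod 193
  73^96 = 192 mod 193
Result 192 = p - 1 = -1 mod 193: 73 is a quadratic non-residue mod 193. As a residue in [0, p-1] the value is 192.
73^96 mod 193 = 192

192


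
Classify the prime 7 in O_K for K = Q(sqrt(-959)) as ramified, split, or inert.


K = Q(sqrt(-959)). Since d mod 4 = 1, disc(K) = -959.
Check p | disc: -959 mod 7 = 0.
p divides disc, so p ramifies: (p) = P^2 with e=2, f=1, g=1.
Therefore p is ramified.

ramified


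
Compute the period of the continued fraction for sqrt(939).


Run the CF algorithm for sqrt(939).
a_0 = floor(sqrt(939)) = 30; set m_0=0, q_0=1.
Recurrence: m' = q*a - m,  q' = (d - m'^2)/q,  a' = floor((a_0 + m')/q').
  step 1: m=30, q=39, a=1
  step 2: m=9, q=22, a=1
  step 3: m=13, q=35, a=1
  step 4: m=22, q=13, a=4
  step 5: m=30, q=3, a=20
  step 6: m=30, q=13, a=4
  step 7: m=22, q=35, a=1
  step 8: m=13, q=22, a=1
  step 9: m=9, q=39, a=1
  step 10: m=30, q=1, a=60
a_10 = 2*a_0 = 60, so the period closes here.
sqrt(939) = [30; 1, 1, 1, 4, 20, 4, 1, 1, 1, 60]
Period length = 10

10


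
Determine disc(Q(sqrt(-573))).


For K = Q(sqrt(d)) with d squarefree: disc(K) = d if d = 1 mod 4, and disc(K) = 4d if d = 2 or 3 mod 4.
Here d = -573, and d mod 4 = 3.
d = 3 mod 4, not 1 (O_K = Z[sqrt(d)]), so disc(K) = 4d = 4 * (-573) = -2292

-2292


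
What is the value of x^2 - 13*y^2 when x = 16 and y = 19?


x^2 - d*y^2
= 16^2 - 13*19^2
= 256 - 4693
= -4437

-4437


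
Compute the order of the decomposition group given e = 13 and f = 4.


|D_P| = e * f
= 13 * 4
= 52

52


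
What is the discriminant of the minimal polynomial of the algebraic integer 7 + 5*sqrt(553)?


The element 7 + 5*sqrt(553) has minimal polynomial:
x^2 - 14*x - 13776
Discriminant = (-14)^2 - 4*(-13776)
= 196 + 55104
= 55300

55300


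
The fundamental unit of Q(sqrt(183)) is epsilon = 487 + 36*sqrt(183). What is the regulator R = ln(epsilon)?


epsilon = 487 + 36*sqrt(183)
= 973.9990
R = ln(973.9990)
= 6.8814

6.8814


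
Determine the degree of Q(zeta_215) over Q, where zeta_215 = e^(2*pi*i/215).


The degree equals Euler's totient phi(215).
215 = 5 * 43
phi(215) = 168

168


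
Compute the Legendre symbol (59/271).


p = 271 is prime, so compute (59/271) with the reciprocity algorithm (Jacobi-symbol steps: pull out 2s via (2/n), flip via reciprocity, reduce):
  reciprocity: (59/271) -> -(271/59)
  reduce: (35/59)
  reciprocity: (35/59) -> -(59/35)
  reduce: (24/35)
  pull out 2: (2/35) = -1  (since 35 mod 8 = 3)
  pull out 2: (2/35) = -1  (since 35 mod 8 = 3)
  pull out 2: (2/35) = -1  (since 35 mod 8 = 3)
  reciprocity: (3/35) -> -(35/3)
  reduce: (2/3)
  pull out 2: (2/3) = -1  (since 3 mod 8 = 3)
  (1/3) = 1
Product of signs = -1
(59/271) = -1

-1


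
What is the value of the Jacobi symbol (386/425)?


Compute (386/425) via quadratic reciprocity:
  pull out 2: (2/425) = +1  (since 425 mod 8 = 1)
  reciprocity: (193/425) -> +(425/193)
  reduce: (39/193)
  reciprocity: (39/193) -> +(193/39)
  reduce: (37/39)
  reciprocity: (37/39) -> +(39/37)
  reduce: (2/37)
  pull out 2: (2/37) = -1  (since 37 mod 8 = 5)
  (1/37) = 1
Product of signs = -1

-1
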